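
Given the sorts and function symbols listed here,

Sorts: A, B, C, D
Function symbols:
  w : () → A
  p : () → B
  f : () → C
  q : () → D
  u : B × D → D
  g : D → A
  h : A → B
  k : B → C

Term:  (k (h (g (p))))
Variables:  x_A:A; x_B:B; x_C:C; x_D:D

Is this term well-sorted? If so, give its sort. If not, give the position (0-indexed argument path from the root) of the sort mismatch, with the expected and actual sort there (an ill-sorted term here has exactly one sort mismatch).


      (p) : B
    (g (p)) : ✗ arg 0 at [0, 0, 0] has sort B, expected D

ill-sorted at position [0, 0, 0]: expected D, got B


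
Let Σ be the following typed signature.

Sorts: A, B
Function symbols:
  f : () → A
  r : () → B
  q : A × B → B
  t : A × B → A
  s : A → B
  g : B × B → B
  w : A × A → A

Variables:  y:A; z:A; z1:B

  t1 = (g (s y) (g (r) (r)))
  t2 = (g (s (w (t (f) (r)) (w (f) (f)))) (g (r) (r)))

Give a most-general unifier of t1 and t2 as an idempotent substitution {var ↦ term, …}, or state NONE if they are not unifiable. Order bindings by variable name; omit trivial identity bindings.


{y ↦ (w (t (f) (r)) (w (f) (f)))}


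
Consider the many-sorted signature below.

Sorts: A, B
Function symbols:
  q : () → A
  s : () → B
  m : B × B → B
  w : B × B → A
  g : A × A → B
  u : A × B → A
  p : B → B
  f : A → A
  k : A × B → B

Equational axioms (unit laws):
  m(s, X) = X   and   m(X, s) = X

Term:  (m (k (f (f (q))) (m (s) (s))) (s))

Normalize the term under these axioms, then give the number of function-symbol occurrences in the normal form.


1. (m (k (f (f (q))) (m (s) (s))) (s))  →  (k (f (f (q))) (m (s) (s)))
2. (k (f (f (q))) (m (s) (s)))  →  (k (f (f (q))) (s))
normal form: (k (f (f (q))) (s))

size = 5


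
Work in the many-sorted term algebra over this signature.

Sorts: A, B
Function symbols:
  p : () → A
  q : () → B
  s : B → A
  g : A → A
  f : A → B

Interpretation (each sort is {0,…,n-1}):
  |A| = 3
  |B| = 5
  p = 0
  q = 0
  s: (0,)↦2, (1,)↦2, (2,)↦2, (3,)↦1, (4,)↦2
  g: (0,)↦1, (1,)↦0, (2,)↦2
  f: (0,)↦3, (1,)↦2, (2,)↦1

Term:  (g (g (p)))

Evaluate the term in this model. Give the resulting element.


value = 0

  p = 0
  (g (p)) = g(0,) = 1
  (g (g (p))) = g(1,) = 0


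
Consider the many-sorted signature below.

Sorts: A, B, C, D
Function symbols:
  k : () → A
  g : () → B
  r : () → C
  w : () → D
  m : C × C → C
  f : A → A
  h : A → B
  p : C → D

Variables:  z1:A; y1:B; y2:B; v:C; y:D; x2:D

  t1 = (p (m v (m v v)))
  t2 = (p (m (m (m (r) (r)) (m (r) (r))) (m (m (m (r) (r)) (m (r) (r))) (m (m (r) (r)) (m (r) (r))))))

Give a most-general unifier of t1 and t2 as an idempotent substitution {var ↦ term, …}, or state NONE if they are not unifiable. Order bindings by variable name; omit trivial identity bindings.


{v ↦ (m (m (r) (r)) (m (r) (r)))}


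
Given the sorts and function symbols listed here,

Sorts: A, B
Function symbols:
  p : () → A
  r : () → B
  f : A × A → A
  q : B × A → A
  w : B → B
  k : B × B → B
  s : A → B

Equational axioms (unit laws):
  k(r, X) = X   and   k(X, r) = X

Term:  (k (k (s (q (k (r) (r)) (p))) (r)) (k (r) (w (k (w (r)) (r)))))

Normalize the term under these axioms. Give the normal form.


1. (k (k (s (q (k (r) (r)) (p))) (r)) (k (r) (w (k (w (r)) (r)))))  →  (k (s (q (k (r) (r)) (p))) (k (r) (w (k (w (r)) (r)))))
2. (k (s (q (k (r) (r)) (p))) (k (r) (w (k (w (r)) (r)))))  →  (k (s (q (r) (p))) (k (r) (w (k (w (r)) (r)))))
3. (k (s (q (r) (p))) (k (r) (w (k (w (r)) (r)))))  →  (k (s (q (r) (p))) (w (k (w (r)) (r))))
4. (k (s (q (r) (p))) (w (k (w (r)) (r))))  →  (k (s (q (r) (p))) (w (w (r))))

normal form = (k (s (q (r) (p))) (w (w (r))))


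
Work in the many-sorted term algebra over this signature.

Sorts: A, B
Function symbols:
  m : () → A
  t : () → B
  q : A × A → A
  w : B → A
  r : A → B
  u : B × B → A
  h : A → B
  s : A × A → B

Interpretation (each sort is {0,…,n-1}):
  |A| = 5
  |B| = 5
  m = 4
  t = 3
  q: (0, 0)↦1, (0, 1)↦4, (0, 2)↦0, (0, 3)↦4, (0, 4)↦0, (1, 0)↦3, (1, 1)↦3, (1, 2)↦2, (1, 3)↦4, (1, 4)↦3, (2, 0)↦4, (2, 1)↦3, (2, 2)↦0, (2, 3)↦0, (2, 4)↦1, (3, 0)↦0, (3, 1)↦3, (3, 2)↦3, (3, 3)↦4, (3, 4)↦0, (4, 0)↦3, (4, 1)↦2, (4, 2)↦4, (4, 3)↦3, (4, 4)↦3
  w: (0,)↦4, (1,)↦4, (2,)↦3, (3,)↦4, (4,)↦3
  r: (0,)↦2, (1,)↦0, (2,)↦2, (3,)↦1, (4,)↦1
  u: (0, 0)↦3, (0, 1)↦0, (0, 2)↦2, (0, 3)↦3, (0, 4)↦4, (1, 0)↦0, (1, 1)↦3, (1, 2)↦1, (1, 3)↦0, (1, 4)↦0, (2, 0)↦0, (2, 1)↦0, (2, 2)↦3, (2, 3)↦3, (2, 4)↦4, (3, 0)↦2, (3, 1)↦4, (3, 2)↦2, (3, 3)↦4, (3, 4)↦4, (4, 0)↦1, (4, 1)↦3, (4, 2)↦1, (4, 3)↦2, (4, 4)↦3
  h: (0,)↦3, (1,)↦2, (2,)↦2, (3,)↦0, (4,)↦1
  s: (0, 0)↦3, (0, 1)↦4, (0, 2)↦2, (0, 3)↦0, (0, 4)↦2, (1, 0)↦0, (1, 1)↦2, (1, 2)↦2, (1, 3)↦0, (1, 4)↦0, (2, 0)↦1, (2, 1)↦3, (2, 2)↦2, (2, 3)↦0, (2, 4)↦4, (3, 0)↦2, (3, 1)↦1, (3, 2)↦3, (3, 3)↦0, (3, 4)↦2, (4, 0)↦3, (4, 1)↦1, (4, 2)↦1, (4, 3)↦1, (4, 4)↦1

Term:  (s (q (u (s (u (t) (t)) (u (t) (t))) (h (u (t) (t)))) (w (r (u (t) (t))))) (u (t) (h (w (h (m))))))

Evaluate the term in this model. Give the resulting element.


value = 2

  t = 3
  t = 3
  (u (t) (t)) = u(3, 3) = 4
  t = 3
  t = 3
  (u (t) (t)) = u(3, 3) = 4
  (s (u (t) (t)) (u (t) (t))) = s(4, 4) = 1
  t = 3
  t = 3
  (u (t) (t)) = u(3, 3) = 4
  (h (u (t) (t))) = h(4,) = 1
  (u (s (u (t) (t)) (u (t) (t))) (h (u (t) (t)))) = u(1, 1) = 3
  t = 3
  t = 3
  (u (t) (t)) = u(3, 3) = 4
  (r (u (t) (t))) = r(4,) = 1
  (w (r (u (t) (t)))) = w(1,) = 4
  (q (u (s (u (t) (t)) (u (t) (t))) (h (u (t) (t)))) (w (r (u (t) (t))))) = q(3, 4) = 0
  t = 3
  m = 4
  (h (m)) = h(4,) = 1
  (w (h (m))) = w(1,) = 4
  (h (w (h (m)))) = h(4,) = 1
  (u (t) (h (w (h (m))))) = u(3, 1) = 4
  (s (q (u (s (u (t) (t)) (u (t) (t))) (h (u (t) (t)))) (w (r (u (t) (t))))) (u (t) (h (w (h (m)))))) = s(0, 4) = 2


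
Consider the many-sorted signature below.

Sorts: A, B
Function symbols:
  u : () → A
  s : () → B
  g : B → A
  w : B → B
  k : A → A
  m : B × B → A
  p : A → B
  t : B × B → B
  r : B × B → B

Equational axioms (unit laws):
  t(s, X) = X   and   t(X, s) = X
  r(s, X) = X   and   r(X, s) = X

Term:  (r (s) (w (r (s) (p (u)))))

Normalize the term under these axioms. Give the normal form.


normal form = (w (p (u)))

1. (r (s) (w (r (s) (p (u)))))  →  (w (r (s) (p (u))))
2. (w (r (s) (p (u))))  →  (w (p (u)))


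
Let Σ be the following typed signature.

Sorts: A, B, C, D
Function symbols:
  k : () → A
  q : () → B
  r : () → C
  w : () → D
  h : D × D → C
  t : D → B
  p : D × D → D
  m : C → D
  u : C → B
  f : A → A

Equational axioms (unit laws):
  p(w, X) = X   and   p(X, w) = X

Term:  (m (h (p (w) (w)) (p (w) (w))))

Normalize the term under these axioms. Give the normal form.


1. (m (h (p (w) (w)) (p (w) (w))))  →  (m (h (w) (p (w) (w))))
2. (m (h (w) (p (w) (w))))  →  (m (h (w) (w)))

normal form = (m (h (w) (w)))


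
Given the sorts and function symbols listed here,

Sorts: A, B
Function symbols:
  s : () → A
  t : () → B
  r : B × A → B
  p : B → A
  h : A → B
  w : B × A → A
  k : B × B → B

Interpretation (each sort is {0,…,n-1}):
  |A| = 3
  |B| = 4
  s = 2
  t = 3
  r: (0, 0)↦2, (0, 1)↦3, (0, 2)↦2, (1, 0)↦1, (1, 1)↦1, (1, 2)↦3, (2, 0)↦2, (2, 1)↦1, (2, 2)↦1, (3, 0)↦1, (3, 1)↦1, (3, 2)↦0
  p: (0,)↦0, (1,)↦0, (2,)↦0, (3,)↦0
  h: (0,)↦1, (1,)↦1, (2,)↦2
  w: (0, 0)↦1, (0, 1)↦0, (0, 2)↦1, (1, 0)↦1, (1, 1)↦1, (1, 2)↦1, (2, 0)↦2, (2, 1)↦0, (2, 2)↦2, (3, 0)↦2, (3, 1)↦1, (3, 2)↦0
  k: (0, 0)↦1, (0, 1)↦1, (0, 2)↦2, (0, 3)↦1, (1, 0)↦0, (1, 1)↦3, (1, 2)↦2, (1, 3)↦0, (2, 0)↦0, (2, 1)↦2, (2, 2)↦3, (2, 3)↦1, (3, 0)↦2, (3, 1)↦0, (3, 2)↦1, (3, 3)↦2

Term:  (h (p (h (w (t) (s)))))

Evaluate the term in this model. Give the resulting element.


  t = 3
  s = 2
  (w (t) (s)) = w(3, 2) = 0
  (h (w (t) (s))) = h(0,) = 1
  (p (h (w (t) (s)))) = p(1,) = 0
  (h (p (h (w (t) (s))))) = h(0,) = 1

value = 1


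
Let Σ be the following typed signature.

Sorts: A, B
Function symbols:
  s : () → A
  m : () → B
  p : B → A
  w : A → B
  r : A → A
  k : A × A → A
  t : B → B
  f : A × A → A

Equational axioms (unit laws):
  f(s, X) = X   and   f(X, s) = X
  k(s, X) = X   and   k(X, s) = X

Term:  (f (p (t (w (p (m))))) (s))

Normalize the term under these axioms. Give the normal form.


1. (f (p (t (w (p (m))))) (s))  →  (p (t (w (p (m)))))

normal form = (p (t (w (p (m)))))


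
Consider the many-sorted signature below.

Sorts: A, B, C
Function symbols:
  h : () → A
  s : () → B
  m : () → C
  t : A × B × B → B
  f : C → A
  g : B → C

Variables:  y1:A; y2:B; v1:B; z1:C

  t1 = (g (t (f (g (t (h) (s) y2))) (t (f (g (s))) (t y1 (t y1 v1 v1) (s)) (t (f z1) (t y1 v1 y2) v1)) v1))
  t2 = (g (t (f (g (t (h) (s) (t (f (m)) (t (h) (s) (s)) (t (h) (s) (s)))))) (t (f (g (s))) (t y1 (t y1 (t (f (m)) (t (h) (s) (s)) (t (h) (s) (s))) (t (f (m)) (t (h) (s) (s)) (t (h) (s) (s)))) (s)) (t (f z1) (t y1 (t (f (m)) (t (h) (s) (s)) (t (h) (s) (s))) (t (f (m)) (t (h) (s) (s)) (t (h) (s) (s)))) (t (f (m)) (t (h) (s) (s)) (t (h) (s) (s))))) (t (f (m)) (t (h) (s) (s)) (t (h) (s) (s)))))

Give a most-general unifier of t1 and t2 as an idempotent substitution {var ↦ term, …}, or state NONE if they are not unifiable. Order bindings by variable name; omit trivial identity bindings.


{v1 ↦ (t (f (m)) (t (h) (s) (s)) (t (h) (s) (s))), y2 ↦ (t (f (m)) (t (h) (s) (s)) (t (h) (s) (s)))}


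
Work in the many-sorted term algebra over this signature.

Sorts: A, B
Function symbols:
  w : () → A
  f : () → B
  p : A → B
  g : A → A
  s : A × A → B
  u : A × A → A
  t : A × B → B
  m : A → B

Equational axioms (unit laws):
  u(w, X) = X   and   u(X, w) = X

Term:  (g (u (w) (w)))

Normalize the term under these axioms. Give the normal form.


normal form = (g (w))

1. (g (u (w) (w)))  →  (g (w))


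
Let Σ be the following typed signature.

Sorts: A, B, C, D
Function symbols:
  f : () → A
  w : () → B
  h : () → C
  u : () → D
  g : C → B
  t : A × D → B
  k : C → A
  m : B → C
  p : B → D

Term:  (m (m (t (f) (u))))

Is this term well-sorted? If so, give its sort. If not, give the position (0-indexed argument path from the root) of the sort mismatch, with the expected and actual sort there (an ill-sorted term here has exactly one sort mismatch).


      (f) : A
      (u) : D
    (t (f) (u)) : B
  (m (t (f) (u))) : C
(m (m (t (f) (u)))) : ✗ arg 0 at [0] has sort C, expected B

ill-sorted at position [0]: expected B, got C


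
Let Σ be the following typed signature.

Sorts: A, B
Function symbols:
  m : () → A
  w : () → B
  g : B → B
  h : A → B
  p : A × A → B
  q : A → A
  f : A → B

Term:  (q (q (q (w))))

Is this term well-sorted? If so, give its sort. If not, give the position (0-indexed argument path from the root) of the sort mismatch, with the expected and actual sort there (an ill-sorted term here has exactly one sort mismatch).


      (w) : B
    (q (w)) : ✗ arg 0 at [0, 0, 0] has sort B, expected A

ill-sorted at position [0, 0, 0]: expected A, got B


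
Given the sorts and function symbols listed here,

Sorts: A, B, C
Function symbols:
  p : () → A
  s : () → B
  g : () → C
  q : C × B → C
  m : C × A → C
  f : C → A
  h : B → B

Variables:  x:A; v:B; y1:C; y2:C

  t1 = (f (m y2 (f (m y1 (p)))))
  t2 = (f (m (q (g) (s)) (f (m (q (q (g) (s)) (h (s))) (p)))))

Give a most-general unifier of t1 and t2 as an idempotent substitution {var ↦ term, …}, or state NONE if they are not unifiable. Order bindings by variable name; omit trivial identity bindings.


{y1 ↦ (q (q (g) (s)) (h (s))), y2 ↦ (q (g) (s))}


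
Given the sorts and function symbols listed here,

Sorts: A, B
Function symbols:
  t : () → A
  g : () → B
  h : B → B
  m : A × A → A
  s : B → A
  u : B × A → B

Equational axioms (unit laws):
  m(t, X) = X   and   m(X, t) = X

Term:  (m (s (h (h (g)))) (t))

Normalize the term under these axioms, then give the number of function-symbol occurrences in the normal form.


size = 4

1. (m (s (h (h (g)))) (t))  →  (s (h (h (g))))
normal form: (s (h (h (g))))


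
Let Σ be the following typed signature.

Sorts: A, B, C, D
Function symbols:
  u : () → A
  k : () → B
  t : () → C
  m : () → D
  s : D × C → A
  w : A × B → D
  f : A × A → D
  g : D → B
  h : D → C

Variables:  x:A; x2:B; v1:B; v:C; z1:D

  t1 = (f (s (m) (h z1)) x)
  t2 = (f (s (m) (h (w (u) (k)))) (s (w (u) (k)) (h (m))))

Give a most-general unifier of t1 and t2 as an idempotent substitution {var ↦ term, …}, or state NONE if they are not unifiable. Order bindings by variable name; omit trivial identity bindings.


{x ↦ (s (w (u) (k)) (h (m))), z1 ↦ (w (u) (k))}


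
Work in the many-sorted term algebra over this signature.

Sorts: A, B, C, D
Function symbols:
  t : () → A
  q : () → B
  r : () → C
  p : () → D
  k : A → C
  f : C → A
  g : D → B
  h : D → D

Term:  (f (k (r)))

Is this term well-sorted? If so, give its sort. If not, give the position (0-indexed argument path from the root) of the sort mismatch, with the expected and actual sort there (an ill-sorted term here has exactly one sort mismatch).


    (r) : C
  (k (r)) : ✗ arg 0 at [0, 0] has sort C, expected A

ill-sorted at position [0, 0]: expected A, got C


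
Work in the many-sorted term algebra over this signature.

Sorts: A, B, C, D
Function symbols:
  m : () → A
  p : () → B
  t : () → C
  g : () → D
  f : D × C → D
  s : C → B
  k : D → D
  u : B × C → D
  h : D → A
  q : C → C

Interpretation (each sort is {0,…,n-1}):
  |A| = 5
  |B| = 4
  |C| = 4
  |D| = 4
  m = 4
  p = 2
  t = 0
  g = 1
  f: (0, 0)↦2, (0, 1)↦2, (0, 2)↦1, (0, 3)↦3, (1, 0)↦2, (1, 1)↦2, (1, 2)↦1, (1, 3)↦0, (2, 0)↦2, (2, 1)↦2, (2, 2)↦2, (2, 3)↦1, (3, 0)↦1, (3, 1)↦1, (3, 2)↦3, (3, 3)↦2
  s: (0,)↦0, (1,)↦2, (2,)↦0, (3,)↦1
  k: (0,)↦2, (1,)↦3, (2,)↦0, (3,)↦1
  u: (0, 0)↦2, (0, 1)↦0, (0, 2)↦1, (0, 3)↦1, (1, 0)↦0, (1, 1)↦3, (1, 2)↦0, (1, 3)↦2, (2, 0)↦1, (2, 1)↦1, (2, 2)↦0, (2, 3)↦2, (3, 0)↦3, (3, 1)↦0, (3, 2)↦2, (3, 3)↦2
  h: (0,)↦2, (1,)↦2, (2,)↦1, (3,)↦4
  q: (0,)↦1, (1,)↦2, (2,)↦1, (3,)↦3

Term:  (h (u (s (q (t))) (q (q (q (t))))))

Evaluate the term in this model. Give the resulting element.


value = 2

  t = 0
  (q (t)) = q(0,) = 1
  (s (q (t))) = s(1,) = 2
  t = 0
  (q (t)) = q(0,) = 1
  (q (q (t))) = q(1,) = 2
  (q (q (q (t)))) = q(2,) = 1
  (u (s (q (t))) (q (q (q (t))))) = u(2, 1) = 1
  (h (u (s (q (t))) (q (q (q (t)))))) = h(1,) = 2


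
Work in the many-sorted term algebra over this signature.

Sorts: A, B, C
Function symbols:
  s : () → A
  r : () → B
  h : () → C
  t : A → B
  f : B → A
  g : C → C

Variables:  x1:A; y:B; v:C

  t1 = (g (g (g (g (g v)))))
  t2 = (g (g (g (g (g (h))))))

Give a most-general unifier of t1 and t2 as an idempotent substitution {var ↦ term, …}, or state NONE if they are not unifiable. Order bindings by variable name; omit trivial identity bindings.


{v ↦ (h)}


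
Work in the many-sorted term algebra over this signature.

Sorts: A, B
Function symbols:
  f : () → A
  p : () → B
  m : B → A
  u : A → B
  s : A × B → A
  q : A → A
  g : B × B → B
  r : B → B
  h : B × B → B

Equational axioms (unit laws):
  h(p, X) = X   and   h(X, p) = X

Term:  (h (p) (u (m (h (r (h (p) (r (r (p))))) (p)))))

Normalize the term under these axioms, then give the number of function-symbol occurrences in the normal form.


size = 6

1. (h (p) (u (m (h (r (h (p) (r (r (p))))) (p)))))  →  (u (m (h (r (h (p) (r (r (p))))) (p))))
2. (u (m (h (r (h (p) (r (r (p))))) (p))))  →  (u (m (r (h (p) (r (r (p)))))))
3. (u (m (r (h (p) (r (r (p)))))))  →  (u (m (r (r (r (p))))))
normal form: (u (m (r (r (r (p))))))


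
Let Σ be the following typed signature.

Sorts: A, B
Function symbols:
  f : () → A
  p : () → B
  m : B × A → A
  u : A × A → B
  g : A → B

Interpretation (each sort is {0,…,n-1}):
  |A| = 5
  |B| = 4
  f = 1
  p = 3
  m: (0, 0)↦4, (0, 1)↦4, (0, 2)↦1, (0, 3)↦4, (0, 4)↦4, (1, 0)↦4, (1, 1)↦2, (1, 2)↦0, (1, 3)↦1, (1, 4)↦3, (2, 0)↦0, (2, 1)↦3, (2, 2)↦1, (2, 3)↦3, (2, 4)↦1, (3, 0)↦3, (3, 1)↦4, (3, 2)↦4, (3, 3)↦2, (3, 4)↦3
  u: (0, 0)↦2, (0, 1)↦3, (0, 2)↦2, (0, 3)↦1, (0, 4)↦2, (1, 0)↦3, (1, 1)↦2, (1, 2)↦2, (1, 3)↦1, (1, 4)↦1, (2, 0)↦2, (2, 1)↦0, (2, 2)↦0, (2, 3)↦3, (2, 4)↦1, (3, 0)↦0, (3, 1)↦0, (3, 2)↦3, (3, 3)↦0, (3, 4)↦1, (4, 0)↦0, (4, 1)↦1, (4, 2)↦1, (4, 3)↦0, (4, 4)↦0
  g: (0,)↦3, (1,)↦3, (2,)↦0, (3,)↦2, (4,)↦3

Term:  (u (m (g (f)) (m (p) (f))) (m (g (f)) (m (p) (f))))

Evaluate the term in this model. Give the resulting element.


value = 0

  f = 1
  (g (f)) = g(1,) = 3
  p = 3
  f = 1
  (m (p) (f)) = m(3, 1) = 4
  (m (g (f)) (m (p) (f))) = m(3, 4) = 3
  f = 1
  (g (f)) = g(1,) = 3
  p = 3
  f = 1
  (m (p) (f)) = m(3, 1) = 4
  (m (g (f)) (m (p) (f))) = m(3, 4) = 3
  (u (m (g (f)) (m (p) (f))) (m (g (f)) (m (p) (f)))) = u(3, 3) = 0


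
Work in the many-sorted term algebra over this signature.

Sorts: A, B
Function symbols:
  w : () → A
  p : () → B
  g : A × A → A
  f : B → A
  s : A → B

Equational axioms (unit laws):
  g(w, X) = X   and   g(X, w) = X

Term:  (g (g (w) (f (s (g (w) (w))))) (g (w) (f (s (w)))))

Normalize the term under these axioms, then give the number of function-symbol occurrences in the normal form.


1. (g (g (w) (f (s (g (w) (w))))) (g (w) (f (s (w)))))  →  (g (f (s (g (w) (w)))) (g (w) (f (s (w)))))
2. (g (f (s (g (w) (w)))) (g (w) (f (s (w)))))  →  (g (f (s (w))) (g (w) (f (s (w)))))
3. (g (f (s (w))) (g (w) (f (s (w)))))  →  (g (f (s (w))) (f (s (w))))
normal form: (g (f (s (w))) (f (s (w))))

size = 7


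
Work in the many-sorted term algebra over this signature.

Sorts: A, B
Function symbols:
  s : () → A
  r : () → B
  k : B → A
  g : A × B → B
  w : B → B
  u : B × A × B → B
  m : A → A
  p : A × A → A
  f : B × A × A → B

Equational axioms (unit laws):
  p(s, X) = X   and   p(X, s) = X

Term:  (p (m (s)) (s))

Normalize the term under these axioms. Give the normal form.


1. (p (m (s)) (s))  →  (m (s))

normal form = (m (s))


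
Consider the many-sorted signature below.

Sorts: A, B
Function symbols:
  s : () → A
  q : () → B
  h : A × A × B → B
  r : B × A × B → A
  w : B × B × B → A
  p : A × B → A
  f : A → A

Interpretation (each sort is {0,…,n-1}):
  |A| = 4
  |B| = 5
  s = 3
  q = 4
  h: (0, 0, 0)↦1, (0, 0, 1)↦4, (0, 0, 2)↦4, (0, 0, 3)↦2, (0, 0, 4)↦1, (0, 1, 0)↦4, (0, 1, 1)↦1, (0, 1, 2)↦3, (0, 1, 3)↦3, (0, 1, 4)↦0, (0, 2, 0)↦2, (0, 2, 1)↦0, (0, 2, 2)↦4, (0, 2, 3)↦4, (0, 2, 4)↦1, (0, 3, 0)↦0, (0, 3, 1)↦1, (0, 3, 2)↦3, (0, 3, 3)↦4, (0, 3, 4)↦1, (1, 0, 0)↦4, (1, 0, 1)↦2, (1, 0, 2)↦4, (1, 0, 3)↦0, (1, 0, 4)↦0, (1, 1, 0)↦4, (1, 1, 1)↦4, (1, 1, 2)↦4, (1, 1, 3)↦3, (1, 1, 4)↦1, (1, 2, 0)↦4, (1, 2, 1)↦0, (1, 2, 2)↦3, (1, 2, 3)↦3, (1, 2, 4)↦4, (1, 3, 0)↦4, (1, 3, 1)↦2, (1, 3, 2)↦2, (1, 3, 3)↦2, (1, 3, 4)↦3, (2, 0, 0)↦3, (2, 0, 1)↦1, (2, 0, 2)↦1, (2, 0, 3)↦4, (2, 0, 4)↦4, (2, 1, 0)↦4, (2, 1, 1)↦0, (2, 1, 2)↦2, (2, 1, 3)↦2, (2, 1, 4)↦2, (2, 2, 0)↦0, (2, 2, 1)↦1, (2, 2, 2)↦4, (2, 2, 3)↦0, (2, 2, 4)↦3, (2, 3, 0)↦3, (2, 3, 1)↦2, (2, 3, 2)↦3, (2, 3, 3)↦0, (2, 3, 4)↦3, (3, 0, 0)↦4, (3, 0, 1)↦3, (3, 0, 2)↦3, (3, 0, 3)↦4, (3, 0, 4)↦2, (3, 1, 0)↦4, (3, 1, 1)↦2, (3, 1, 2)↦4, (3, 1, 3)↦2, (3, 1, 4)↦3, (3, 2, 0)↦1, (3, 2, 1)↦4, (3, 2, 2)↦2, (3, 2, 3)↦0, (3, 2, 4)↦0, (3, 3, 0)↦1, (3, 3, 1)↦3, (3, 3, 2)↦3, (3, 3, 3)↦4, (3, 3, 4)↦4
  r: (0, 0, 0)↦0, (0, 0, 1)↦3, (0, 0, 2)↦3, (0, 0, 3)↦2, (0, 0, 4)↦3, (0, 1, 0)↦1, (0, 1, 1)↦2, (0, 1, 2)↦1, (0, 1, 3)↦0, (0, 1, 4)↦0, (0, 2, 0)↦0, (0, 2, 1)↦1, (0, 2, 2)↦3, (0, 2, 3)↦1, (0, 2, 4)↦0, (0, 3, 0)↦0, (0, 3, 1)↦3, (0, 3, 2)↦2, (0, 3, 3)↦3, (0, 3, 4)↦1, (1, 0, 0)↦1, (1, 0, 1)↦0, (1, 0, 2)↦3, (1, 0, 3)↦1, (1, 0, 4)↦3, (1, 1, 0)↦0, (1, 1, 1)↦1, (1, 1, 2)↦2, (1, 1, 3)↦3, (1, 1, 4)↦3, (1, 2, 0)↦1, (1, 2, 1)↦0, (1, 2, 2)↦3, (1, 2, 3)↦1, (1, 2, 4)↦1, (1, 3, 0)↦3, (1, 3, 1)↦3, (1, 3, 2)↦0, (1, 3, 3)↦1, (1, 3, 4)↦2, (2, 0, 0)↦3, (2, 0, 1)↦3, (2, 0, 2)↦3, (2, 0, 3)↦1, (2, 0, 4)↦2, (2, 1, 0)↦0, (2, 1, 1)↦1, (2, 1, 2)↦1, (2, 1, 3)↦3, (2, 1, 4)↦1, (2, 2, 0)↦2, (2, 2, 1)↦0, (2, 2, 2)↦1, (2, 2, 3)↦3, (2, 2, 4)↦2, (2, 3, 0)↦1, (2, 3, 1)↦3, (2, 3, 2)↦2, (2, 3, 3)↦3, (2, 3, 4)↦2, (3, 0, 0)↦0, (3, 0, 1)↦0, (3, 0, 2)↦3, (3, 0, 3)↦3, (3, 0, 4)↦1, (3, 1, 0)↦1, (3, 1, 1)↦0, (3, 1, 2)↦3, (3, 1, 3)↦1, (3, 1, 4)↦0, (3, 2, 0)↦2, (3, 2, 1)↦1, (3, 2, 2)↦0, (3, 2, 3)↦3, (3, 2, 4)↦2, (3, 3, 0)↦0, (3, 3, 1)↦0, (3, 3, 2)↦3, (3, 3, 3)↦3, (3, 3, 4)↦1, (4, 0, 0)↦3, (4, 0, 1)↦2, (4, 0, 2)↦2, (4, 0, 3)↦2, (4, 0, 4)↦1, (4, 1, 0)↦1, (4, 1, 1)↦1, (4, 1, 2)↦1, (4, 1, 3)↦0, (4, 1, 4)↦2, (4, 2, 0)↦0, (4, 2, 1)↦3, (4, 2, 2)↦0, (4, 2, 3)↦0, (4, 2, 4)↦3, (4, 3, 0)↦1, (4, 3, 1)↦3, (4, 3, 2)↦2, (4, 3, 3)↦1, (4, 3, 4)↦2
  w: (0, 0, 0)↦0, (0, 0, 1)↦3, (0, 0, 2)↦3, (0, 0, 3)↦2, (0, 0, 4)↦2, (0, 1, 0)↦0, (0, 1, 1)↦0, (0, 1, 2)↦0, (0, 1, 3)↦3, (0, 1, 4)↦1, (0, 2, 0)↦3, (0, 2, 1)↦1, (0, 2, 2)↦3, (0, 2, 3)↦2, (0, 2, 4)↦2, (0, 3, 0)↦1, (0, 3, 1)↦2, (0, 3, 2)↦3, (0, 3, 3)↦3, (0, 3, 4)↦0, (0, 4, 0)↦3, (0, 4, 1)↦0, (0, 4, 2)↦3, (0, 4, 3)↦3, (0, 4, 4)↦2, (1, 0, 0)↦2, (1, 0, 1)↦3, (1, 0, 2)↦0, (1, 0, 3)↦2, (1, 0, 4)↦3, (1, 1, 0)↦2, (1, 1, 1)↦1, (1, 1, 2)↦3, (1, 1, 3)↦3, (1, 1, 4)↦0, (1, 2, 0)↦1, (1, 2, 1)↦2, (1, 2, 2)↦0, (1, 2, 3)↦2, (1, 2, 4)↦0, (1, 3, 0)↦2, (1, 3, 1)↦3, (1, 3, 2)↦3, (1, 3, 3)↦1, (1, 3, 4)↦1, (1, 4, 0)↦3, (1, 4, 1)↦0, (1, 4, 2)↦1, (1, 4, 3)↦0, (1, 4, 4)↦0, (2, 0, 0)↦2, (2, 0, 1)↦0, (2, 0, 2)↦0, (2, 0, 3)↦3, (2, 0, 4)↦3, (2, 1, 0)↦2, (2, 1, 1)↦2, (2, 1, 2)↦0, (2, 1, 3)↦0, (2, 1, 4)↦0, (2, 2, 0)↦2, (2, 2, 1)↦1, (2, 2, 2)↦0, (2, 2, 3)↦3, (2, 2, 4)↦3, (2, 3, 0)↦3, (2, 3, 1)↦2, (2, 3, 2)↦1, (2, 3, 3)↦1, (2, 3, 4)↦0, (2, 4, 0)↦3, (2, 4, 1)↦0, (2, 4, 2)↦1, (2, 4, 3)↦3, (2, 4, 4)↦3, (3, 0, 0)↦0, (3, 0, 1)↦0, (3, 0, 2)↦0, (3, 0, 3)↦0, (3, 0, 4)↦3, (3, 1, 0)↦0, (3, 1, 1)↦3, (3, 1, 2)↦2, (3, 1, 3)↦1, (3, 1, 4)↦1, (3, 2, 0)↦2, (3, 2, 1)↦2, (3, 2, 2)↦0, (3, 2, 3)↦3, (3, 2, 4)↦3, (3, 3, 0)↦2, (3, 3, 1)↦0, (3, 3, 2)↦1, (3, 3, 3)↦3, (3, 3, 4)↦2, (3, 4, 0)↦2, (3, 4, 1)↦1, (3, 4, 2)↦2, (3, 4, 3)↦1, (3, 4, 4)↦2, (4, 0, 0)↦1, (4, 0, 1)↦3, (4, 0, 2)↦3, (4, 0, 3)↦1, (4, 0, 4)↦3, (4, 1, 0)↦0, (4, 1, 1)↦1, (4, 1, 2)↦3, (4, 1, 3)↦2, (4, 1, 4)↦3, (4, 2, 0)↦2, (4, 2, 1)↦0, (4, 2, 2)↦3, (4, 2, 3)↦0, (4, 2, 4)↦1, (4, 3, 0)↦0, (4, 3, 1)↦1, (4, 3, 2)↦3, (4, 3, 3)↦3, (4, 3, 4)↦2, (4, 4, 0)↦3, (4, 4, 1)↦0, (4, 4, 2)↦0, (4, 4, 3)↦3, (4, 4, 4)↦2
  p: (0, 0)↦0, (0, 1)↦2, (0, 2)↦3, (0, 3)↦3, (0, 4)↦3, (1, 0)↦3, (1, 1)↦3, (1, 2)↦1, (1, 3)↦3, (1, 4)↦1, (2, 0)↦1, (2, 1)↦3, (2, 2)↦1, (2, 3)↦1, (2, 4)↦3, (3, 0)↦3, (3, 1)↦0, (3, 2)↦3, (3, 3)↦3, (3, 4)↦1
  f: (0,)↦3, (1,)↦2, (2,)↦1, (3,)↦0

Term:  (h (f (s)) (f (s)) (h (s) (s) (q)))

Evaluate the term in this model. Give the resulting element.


value = 1

  s = 3
  (f (s)) = f(3,) = 0
  s = 3
  (f (s)) = f(3,) = 0
  s = 3
  s = 3
  q = 4
  (h (s) (s) (q)) = h(3, 3, 4) = 4
  (h (f (s)) (f (s)) (h (s) (s) (q))) = h(0, 0, 4) = 1


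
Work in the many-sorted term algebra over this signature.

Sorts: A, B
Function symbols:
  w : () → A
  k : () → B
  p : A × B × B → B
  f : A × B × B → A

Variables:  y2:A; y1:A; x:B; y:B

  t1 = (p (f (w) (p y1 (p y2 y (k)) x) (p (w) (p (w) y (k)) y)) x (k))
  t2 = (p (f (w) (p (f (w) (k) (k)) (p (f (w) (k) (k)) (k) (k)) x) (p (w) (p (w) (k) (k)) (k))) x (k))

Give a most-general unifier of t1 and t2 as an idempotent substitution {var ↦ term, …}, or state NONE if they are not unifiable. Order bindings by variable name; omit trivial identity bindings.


{y ↦ (k), y1 ↦ (f (w) (k) (k)), y2 ↦ (f (w) (k) (k))}


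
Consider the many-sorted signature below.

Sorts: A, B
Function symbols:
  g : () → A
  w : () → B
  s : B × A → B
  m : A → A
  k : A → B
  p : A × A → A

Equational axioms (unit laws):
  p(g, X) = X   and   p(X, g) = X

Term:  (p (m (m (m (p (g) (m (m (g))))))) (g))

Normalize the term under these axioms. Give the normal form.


normal form = (m (m (m (m (m (g))))))

1. (p (m (m (m (p (g) (m (m (g))))))) (g))  →  (m (m (m (p (g) (m (m (g)))))))
2. (m (m (m (p (g) (m (m (g)))))))  →  (m (m (m (m (m (g))))))


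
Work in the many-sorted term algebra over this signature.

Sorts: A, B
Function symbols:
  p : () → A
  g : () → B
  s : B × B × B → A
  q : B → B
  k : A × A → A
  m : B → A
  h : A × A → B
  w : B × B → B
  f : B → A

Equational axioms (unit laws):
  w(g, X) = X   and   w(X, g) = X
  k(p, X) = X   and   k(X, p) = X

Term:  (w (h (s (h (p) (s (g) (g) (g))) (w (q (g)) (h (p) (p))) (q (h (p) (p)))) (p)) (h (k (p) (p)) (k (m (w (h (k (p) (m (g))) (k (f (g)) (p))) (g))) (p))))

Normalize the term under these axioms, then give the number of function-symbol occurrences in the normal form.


size = 28

1. (w (h (s (h (p) (s (g) (g) (g))) (w (q (g)) (h (p) (p))) (q (h (p) (p)))) (p)) (h (k (p) (p)) (k (m (w (h (k (p) (m (g))) (k (f (g)) (p))) (g))) (p))))  →  (w (h (s (h (p) (s (g) (g) (g))) (w (q (g)) (h (p) (p))) (q (h (p) (p)))) (p)) (h (p) (k (m (w (h (k (p) (m (g))) (k (f (g)) (p))) (g))) (p))))
2. (w (h (s (h (p) (s (g) (g) (g))) (w (q (g)) (h (p) (p))) (q (h (p) (p)))) (p)) (h (p) (k (m (w (h (k (p) (m (g))) (k (f (g)) (p))) (g))) (p))))  →  (w (h (s (h (p) (s (g) (g) (g))) (w (q (g)) (h (p) (p))) (q (h (p) (p)))) (p)) (h (p) (m (w (h (k (p) (m (g))) (k (f (g)) (p))) (g)))))
3. (w (h (s (h (p) (s (g) (g) (g))) (w (q (g)) (h (p) (p))) (q (h (p) (p)))) (p)) (h (p) (m (w (h (k (p) (m (g))) (k (f (g)) (p))) (g)))))  →  (w (h (s (h (p) (s (g) (g) (g))) (w (q (g)) (h (p) (p))) (q (h (p) (p)))) (p)) (h (p) (m (h (k (p) (m (g))) (k (f (g)) (p))))))
4. (w (h (s (h (p) (s (g) (g) (g))) (w (q (g)) (h (p) (p))) (q (h (p) (p)))) (p)) (h (p) (m (h (k (p) (m (g))) (k (f (g)) (p))))))  →  (w (h (s (h (p) (s (g) (g) (g))) (w (q (g)) (h (p) (p))) (q (h (p) (p)))) (p)) (h (p) (m (h (m (g)) (k (f (g)) (p))))))
5. (w (h (s (h (p) (s (g) (g) (g))) (w (q (g)) (h (p) (p))) (q (h (p) (p)))) (p)) (h (p) (m (h (m (g)) (k (f (g)) (p))))))  →  (w (h (s (h (p) (s (g) (g) (g))) (w (q (g)) (h (p) (p))) (q (h (p) (p)))) (p)) (h (p) (m (h (m (g)) (f (g))))))
normal form: (w (h (s (h (p) (s (g) (g) (g))) (w (q (g)) (h (p) (p))) (q (h (p) (p)))) (p)) (h (p) (m (h (m (g)) (f (g))))))


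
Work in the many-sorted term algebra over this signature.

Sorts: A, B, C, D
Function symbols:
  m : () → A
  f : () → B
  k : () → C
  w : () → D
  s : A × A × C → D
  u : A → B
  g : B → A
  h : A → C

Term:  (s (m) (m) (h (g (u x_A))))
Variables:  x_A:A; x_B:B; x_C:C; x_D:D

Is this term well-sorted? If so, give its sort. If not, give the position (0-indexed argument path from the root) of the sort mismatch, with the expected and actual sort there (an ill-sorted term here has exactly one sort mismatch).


well-sorted; sort = D

  (m) : A
  (m) : A
        x_A : A
      (u x_A) : B
    (g (u x_A)) : A
  (h (g (u x_A))) : C
(s (m) (m) (h (g (u x_A)))) : D


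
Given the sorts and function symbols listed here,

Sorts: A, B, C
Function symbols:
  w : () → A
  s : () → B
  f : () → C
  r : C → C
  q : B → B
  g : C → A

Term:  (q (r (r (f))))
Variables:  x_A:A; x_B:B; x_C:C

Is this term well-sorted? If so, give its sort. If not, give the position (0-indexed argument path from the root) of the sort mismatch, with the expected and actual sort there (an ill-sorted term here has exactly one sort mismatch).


      (f) : C
    (r (f)) : C
  (r (r (f))) : C
(q (r (r (f)))) : ✗ arg 0 at [0] has sort C, expected B

ill-sorted at position [0]: expected B, got C


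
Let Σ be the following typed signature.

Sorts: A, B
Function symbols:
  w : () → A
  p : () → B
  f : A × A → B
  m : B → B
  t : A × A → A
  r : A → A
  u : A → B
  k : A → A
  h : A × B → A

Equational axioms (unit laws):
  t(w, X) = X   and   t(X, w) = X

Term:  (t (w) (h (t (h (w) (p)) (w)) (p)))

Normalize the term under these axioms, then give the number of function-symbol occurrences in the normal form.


1. (t (w) (h (t (h (w) (p)) (w)) (p)))  →  (h (t (h (w) (p)) (w)) (p))
2. (h (t (h (w) (p)) (w)) (p))  →  (h (h (w) (p)) (p))
normal form: (h (h (w) (p)) (p))

size = 5


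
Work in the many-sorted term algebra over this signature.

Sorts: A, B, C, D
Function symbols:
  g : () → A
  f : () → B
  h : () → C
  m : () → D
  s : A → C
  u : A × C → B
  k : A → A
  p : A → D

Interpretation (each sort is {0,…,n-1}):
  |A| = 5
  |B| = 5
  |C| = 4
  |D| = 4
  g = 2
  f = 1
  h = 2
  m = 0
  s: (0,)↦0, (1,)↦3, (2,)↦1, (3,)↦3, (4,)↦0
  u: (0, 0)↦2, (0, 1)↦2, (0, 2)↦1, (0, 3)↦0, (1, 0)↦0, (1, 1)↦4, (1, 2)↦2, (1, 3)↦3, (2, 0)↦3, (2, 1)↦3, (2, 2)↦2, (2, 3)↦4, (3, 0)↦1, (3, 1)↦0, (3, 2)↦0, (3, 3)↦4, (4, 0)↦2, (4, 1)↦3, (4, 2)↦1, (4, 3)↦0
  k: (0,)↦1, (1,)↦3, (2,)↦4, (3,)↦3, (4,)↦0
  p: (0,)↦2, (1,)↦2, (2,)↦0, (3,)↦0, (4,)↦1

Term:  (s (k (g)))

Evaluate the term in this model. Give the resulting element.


value = 0

  g = 2
  (k (g)) = k(2,) = 4
  (s (k (g))) = s(4,) = 0


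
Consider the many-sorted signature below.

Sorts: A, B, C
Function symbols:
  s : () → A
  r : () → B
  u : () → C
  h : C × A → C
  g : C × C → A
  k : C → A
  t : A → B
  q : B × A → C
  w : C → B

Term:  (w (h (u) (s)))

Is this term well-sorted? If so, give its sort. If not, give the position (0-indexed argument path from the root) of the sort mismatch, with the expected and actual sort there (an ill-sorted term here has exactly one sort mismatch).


    (u) : C
    (s) : A
  (h (u) (s)) : C
(w (h (u) (s))) : B

well-sorted; sort = B


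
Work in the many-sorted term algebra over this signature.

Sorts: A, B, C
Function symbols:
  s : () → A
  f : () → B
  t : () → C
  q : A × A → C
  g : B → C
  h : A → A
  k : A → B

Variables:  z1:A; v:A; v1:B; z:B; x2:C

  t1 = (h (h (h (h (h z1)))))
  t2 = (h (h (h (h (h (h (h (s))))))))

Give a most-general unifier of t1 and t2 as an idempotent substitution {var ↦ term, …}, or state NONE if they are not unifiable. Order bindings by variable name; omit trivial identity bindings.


{z1 ↦ (h (h (s)))}


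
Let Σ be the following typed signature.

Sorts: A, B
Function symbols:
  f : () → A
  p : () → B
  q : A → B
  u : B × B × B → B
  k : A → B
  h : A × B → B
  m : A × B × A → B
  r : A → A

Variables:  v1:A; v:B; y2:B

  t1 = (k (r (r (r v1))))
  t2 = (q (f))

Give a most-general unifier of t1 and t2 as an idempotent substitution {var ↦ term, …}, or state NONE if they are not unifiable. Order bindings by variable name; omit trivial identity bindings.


head clash or occurs-check failure — not unifiable

NONE (not unifiable)


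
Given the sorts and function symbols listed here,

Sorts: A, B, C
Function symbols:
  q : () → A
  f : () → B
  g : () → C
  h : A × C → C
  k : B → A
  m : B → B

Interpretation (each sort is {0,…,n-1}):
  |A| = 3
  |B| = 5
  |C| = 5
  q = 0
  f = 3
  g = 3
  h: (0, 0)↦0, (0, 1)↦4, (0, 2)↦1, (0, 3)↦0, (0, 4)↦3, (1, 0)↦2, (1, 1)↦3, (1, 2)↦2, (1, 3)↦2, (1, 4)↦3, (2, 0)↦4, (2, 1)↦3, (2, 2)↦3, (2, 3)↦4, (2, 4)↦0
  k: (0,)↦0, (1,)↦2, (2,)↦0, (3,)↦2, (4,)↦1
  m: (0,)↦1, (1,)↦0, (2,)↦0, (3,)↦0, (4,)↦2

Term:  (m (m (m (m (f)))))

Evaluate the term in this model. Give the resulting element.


value = 1

  f = 3
  (m (f)) = m(3,) = 0
  (m (m (f))) = m(0,) = 1
  (m (m (m (f)))) = m(1,) = 0
  (m (m (m (m (f))))) = m(0,) = 1


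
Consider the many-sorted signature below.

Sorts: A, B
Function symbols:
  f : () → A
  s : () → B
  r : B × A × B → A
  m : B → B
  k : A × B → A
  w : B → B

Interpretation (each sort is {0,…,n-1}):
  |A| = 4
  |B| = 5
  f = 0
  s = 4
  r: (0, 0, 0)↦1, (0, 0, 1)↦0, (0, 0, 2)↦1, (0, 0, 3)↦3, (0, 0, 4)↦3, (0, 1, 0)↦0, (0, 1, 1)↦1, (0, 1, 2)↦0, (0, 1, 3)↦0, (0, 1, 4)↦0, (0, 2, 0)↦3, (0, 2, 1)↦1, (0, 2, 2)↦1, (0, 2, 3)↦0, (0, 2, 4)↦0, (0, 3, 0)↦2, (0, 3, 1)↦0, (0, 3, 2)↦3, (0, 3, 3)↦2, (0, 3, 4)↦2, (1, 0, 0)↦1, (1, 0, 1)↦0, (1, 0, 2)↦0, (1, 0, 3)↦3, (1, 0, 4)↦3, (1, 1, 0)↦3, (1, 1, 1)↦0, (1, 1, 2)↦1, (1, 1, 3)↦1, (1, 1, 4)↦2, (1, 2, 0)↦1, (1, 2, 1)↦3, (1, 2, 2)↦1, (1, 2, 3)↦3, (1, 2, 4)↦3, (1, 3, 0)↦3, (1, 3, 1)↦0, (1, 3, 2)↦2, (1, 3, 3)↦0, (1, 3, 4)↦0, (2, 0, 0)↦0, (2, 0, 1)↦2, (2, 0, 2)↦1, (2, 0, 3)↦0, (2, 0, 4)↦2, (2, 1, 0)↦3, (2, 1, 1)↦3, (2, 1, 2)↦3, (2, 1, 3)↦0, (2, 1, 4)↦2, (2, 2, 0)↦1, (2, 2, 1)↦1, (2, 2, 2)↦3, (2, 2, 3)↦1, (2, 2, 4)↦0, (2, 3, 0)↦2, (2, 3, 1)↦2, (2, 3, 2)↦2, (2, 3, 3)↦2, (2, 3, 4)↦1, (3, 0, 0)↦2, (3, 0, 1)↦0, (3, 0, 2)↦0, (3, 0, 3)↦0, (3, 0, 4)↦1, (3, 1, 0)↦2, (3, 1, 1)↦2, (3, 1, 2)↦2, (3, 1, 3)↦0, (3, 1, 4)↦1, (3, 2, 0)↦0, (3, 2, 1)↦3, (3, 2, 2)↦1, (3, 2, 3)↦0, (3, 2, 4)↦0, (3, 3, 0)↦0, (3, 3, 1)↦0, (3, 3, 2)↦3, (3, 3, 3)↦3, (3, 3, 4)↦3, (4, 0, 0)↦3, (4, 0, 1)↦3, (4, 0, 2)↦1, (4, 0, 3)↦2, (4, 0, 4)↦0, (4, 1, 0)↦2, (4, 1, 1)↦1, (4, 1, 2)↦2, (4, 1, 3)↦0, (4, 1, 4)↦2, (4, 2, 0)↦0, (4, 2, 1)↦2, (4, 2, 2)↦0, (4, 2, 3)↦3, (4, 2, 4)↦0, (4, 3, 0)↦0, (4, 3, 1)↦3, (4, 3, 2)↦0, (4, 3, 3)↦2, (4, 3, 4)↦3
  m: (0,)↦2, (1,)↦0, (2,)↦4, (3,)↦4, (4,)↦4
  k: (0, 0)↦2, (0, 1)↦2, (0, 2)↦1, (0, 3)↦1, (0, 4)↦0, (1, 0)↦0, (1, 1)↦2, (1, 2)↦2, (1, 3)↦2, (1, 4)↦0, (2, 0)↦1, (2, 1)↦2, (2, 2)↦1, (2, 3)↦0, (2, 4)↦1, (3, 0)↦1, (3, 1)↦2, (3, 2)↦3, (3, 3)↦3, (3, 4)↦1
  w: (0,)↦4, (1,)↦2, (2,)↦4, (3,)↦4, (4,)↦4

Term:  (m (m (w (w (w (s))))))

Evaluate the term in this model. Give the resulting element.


value = 4

  s = 4
  (w (s)) = w(4,) = 4
  (w (w (s))) = w(4,) = 4
  (w (w (w (s)))) = w(4,) = 4
  (m (w (w (w (s))))) = m(4,) = 4
  (m (m (w (w (w (s)))))) = m(4,) = 4


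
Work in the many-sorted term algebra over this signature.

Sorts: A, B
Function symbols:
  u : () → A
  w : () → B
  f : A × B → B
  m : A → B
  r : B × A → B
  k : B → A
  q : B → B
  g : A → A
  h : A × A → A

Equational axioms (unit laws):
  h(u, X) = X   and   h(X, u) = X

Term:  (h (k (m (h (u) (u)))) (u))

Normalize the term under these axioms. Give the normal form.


1. (h (k (m (h (u) (u)))) (u))  →  (k (m (h (u) (u))))
2. (k (m (h (u) (u))))  →  (k (m (u)))

normal form = (k (m (u)))


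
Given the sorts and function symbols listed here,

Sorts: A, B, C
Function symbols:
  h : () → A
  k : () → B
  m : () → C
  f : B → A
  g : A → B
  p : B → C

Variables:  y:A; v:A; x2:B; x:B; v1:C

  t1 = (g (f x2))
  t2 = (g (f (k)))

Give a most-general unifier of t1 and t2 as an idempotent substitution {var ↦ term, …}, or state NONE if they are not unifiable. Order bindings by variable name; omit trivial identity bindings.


{x2 ↦ (k)}


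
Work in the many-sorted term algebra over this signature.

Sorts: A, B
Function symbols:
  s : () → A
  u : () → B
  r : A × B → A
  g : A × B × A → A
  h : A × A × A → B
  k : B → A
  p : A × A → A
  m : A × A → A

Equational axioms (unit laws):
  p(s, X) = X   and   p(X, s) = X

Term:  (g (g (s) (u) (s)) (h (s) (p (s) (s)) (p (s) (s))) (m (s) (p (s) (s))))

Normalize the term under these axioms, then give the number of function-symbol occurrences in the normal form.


size = 12

1. (g (g (s) (u) (s)) (h (s) (p (s) (s)) (p (s) (s))) (m (s) (p (s) (s))))  →  (g (g (s) (u) (s)) (h (s) (s) (p (s) (s))) (m (s) (p (s) (s))))
2. (g (g (s) (u) (s)) (h (s) (s) (p (s) (s))) (m (s) (p (s) (s))))  →  (g (g (s) (u) (s)) (h (s) (s) (s)) (m (s) (p (s) (s))))
3. (g (g (s) (u) (s)) (h (s) (s) (s)) (m (s) (p (s) (s))))  →  (g (g (s) (u) (s)) (h (s) (s) (s)) (m (s) (s)))
normal form: (g (g (s) (u) (s)) (h (s) (s) (s)) (m (s) (s)))


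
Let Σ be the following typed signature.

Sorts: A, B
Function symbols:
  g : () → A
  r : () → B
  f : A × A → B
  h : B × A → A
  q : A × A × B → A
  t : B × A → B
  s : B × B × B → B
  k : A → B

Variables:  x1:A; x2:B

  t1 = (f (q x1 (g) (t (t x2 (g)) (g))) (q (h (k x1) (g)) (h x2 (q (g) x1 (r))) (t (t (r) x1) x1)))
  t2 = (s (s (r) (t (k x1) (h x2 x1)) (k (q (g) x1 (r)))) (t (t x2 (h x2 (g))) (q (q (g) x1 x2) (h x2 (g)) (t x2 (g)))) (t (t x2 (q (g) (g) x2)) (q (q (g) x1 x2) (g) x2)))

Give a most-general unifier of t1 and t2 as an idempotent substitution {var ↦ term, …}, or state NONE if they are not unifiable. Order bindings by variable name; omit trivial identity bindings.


NONE (not unifiable)

head clash or occurs-check failure — not unifiable


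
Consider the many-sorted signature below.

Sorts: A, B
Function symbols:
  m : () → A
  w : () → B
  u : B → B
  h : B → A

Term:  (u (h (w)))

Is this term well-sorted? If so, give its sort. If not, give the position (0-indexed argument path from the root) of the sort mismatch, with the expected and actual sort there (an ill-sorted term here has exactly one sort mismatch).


    (w) : B
  (h (w)) : A
(u (h (w))) : ✗ arg 0 at [0] has sort A, expected B

ill-sorted at position [0]: expected B, got A


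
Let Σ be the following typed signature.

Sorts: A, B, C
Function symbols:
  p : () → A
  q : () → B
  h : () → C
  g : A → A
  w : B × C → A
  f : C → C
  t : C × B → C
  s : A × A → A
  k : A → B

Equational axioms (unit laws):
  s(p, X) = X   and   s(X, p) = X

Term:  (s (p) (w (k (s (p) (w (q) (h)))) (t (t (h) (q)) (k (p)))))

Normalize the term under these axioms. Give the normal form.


1. (s (p) (w (k (s (p) (w (q) (h)))) (t (t (h) (q)) (k (p)))))  →  (w (k (s (p) (w (q) (h)))) (t (t (h) (q)) (k (p))))
2. (w (k (s (p) (w (q) (h)))) (t (t (h) (q)) (k (p))))  →  (w (k (w (q) (h))) (t (t (h) (q)) (k (p))))

normal form = (w (k (w (q) (h))) (t (t (h) (q)) (k (p))))


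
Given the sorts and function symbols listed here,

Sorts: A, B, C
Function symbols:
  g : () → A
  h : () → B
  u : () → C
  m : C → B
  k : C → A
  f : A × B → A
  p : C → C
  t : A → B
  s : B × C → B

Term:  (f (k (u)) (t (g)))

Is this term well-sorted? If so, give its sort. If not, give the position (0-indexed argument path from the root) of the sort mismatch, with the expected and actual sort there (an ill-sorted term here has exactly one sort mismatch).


well-sorted; sort = A

    (u) : C
  (k (u)) : A
    (g) : A
  (t (g)) : B
(f (k (u)) (t (g))) : A


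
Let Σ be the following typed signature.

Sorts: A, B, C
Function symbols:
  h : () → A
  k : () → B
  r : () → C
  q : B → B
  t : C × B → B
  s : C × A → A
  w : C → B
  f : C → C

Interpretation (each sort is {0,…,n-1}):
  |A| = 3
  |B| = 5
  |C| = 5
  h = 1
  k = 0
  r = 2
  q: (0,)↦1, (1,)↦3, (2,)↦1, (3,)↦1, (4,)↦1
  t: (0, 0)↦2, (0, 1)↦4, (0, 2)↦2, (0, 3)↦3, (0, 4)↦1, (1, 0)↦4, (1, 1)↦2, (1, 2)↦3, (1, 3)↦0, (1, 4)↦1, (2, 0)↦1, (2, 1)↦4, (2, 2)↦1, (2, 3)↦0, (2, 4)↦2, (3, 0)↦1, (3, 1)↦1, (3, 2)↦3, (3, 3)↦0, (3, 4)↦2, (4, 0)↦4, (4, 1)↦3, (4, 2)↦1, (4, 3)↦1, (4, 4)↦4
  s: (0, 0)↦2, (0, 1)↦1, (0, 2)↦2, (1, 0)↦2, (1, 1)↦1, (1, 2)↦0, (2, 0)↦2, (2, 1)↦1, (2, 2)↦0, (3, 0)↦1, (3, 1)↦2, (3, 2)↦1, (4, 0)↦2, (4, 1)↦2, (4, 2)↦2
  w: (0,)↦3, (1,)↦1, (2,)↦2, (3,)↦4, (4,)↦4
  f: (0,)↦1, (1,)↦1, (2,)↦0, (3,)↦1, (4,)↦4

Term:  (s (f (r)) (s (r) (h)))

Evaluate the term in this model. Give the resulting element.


value = 1

  r = 2
  (f (r)) = f(2,) = 0
  r = 2
  h = 1
  (s (r) (h)) = s(2, 1) = 1
  (s (f (r)) (s (r) (h))) = s(0, 1) = 1
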